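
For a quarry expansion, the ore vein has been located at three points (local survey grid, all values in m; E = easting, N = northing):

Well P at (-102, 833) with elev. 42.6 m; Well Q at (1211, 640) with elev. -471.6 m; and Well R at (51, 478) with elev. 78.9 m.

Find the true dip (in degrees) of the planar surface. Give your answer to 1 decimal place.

27.6°

Let the plane be z = a·E + b·N + c.
Well Q−Well P: 1313a − 193b = −514.2;  Well R−Well P: 153a − 355b = 36.3.
Solving gives a = −0.43416, b = −0.28937.
Gradient magnitude |∇z| = √(a² + b²) = √(0.18849 + 0.08373) = 0.52175.
True dip = arctan(0.52175) = 27.6°, dipping toward ENE (azimuth ≈ 056°).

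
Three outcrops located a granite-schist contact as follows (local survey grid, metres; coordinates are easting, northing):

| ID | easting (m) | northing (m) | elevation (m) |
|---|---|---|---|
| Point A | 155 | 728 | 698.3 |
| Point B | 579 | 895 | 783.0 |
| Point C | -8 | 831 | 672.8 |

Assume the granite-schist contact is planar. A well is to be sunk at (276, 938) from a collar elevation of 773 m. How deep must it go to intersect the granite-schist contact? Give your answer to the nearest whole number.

44 m

Let the plane be z = a·easting + b·northing + c.
Point B−Point A: 424a + 167b = 84.7;  Point C−Point A: −163a + 103b = −25.5.
Solving gives a = 0.18313, b = 0.04223.
Then c = 698.3 − a·155 − b·728 = 639.17.
At (276, 938): z_contact = 50.5 + 39.6 + 639.17 = 729.3 m.
Depth below ground = 773 − 729.3 = 44 m.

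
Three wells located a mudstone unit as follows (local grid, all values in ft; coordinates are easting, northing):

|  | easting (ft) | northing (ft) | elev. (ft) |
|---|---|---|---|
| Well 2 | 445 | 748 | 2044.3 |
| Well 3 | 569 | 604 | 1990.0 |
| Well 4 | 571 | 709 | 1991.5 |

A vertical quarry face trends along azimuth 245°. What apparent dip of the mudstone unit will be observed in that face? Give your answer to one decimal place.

Let the plane be z = a·easting + b·northing + c.
Well 3−Well 2: 124a − 144b = −54.3;  Well 4−Well 2: 126a − 39b = −52.8.
Solving gives a = −0.41220, b = 0.02214.
Unit vector along 245° is (sin 245°, cos 245°) = (-0.9063, -0.4226).
Slope in that direction = a·(-0.9063) + b·(-0.4226) = 0.36422.
Apparent dip = arctan|0.36422| = 20.0° (true dip is 22.4°, so apparent ≤ true as expected).

20.0°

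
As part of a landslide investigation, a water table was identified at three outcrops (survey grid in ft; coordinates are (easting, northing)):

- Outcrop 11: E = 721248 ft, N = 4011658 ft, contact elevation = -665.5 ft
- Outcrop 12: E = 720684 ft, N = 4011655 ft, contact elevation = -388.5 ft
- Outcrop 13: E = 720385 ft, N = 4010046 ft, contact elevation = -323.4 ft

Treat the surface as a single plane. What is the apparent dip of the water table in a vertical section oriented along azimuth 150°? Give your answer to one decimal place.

16.2°

Two edge vectors: Outcrop 11→Outcrop 12 = (-564, -3, 277), Outcrop 11→Outcrop 13 = (-863, -1612, 342.1).
Normal n = (Outcrop 11→Outcrop 12) × (Outcrop 11→Outcrop 13) = (445497.7, -46106.6, 906579).
So ∂z/∂E = −n_x/n_z = −0.49141 and ∂z/∂N = −n_y/n_z = 0.05086.
Unit vector along 150° is (sin 150°, cos 150°) = (0.5000, -0.8660).
Slope in that direction = a·(0.5000) + b·(-0.8660) = −0.28975.
Apparent dip = arctan|0.28975| = 16.2° (true dip is 26.3°, so apparent ≤ true as expected).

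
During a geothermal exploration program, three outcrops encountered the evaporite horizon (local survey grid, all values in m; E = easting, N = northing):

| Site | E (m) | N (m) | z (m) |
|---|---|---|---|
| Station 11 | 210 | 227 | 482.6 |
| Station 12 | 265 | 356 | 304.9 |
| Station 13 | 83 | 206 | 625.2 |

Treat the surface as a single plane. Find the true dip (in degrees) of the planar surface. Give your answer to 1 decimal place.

Let the plane be z = a·E + b·N + c.
Station 12−Station 11: 55a + 129b = −177.7;  Station 13−Station 11: −127a − 21b = 142.6.
Solving gives a = −0.96294, b = −0.96696.
Gradient magnitude |∇z| = √(a² + b²) = √(0.92726 + 0.93502) = 1.36465.
True dip = arctan(1.36465) = 53.8°, dipping toward NE (azimuth ≈ 045°).

53.8°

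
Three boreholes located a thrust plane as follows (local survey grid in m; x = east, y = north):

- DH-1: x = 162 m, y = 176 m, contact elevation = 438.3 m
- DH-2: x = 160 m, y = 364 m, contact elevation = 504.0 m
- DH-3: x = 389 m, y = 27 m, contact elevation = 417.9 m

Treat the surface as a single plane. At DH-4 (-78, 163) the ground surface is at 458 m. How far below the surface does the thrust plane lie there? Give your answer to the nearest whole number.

58 m

Let the plane be z = a·x + b·y + c.
DH-2−DH-1: −2a + 188b = 65.7;  DH-3−DH-1: 227a − 149b = −20.4.
Solving gives a = 0.14050, b = 0.35096.
Then c = 438.3 − a·162 − b·176 = 353.77.
At (-78, 163): z_contact = −11.0 + 57.2 + 353.77 = 400.0 m.
Depth below ground = 458 − 400.0 = 58 m.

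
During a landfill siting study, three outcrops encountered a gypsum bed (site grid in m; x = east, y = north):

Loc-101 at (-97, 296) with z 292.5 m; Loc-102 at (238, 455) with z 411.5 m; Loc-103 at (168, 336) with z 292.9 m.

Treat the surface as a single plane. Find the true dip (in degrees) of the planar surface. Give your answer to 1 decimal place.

Two edge vectors: Loc-101→Loc-102 = (335, 159, 119), Loc-101→Loc-103 = (265, 40, 0.4).
Normal n = (Loc-101→Loc-102) × (Loc-101→Loc-103) = (-4696.4, 31401, -28735).
So ∂z/∂x = −n_x/n_z = −0.16344 and ∂z/∂y = −n_y/n_z = 1.09278.
Gradient magnitude |∇z| = √(a² + b²) = √(0.02671 + 1.19417) = 1.10493.
True dip = arctan(1.10493) = 47.9°, dipping toward S (azimuth ≈ 171°).

47.9°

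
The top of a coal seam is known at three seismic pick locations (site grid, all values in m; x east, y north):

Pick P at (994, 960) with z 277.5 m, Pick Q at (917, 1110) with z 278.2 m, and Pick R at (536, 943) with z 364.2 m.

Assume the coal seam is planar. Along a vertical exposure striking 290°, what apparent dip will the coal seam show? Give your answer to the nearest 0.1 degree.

8.2°

Two edge vectors: Pick P→Pick Q = (-77, 150, 0.7), Pick P→Pick R = (-458, -17, 86.7).
Normal n = (Pick P→Pick Q) × (Pick P→Pick R) = (13016.9, 6355.3, 70009).
So ∂z/∂x = −n_x/n_z = −0.18593 and ∂z/∂y = −n_y/n_z = −0.09078.
Unit vector along 290° is (sin 290°, cos 290°) = (-0.9397, 0.3420).
Slope in that direction = a·(-0.9397) + b·(0.3420) = 0.14367.
Apparent dip = arctan|0.14367| = 8.2° (true dip is 11.7°, so apparent ≤ true as expected).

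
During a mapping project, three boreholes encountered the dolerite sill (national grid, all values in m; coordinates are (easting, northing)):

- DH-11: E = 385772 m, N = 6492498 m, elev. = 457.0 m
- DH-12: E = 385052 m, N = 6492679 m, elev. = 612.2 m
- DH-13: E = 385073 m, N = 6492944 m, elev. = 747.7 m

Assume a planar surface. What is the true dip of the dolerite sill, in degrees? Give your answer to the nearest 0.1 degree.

27.7°

Let the plane be z = a·E + b·N + c.
DH-12−DH-11: −720a + 181b = 155.2;  DH-13−DH-11: −699a + 446b = 290.7.
Solving gives a = −0.08532, b = 0.51808.
Gradient magnitude |∇z| = √(a² + b²) = √(0.00728 + 0.26841) = 0.52506.
True dip = arctan(0.52506) = 27.7°, dipping toward S (azimuth ≈ 171°).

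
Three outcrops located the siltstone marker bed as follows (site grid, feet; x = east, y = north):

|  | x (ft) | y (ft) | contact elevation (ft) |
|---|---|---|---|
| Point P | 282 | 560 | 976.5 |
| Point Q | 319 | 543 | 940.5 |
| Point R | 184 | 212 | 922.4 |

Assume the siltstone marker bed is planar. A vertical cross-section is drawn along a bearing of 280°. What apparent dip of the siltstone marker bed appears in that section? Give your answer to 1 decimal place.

Let the plane be z = a·x + b·y + c.
Point Q−Point P: 37a − 17b = −36;  Point R−Point P: −98a − 348b = −54.1.
Solving gives a = −0.79826, b = 0.38026.
Unit vector along 280° is (sin 280°, cos 280°) = (-0.9848, 0.1736).
Slope in that direction = a·(-0.9848) + b·(0.1736) = 0.85216.
Apparent dip = arctan|0.85216| = 40.4° (true dip is 41.5°, so apparent ≤ true as expected).

40.4°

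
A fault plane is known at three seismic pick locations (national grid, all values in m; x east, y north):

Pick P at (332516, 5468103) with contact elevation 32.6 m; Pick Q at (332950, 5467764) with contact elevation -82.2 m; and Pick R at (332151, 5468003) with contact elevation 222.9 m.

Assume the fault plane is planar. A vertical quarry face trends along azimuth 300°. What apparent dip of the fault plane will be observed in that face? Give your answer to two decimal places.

Two edge vectors: Pick P→Pick Q = (434, -339, -114.8), Pick P→Pick R = (-365, -100, 190.3).
Normal n = (Pick P→Pick Q) × (Pick P→Pick R) = (-75991.7, -40688.2, -167135).
So ∂z/∂x = −n_x/n_z = −0.45467 and ∂z/∂y = −n_y/n_z = −0.24345.
Unit vector along 300° is (sin 300°, cos 300°) = (-0.8660, 0.5000).
Slope in that direction = a·(-0.8660) + b·(0.5000) = 0.27204.
Apparent dip = arctan|0.27204| = 15.22° (true dip is 27.3°, so apparent ≤ true as expected).

15.22°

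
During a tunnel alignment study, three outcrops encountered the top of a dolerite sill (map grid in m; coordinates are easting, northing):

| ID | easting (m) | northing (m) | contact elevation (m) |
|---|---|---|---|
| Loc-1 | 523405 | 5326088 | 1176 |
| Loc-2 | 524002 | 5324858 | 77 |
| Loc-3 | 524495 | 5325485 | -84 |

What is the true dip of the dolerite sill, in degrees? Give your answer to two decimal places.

45.35°

Let the plane be z = a·easting + b·northing + c.
Loc-2−Loc-1: 597a − 1230b = −1099;  Loc-3−Loc-1: 1090a − 603b = −1260.
Solving gives a = −0.90455, b = 0.45446.
Gradient magnitude |∇z| = √(a² + b²) = √(0.81822 + 0.20653) = 1.01230.
True dip = arctan(1.01230) = 45.35°, dipping toward ESE (azimuth ≈ 117°).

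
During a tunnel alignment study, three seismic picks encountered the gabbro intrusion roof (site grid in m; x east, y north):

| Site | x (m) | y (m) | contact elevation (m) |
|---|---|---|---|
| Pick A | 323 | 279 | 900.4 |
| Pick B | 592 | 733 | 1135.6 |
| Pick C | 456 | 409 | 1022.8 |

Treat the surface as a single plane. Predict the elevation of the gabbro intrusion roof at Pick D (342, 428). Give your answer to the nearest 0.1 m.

Two edge vectors: Pick A→Pick B = (269, 454, 235.2), Pick A→Pick C = (133, 130, 122.4).
Normal n = (Pick A→Pick B) × (Pick A→Pick C) = (24993.6, -1644, -25412).
So ∂z/∂x = −n_x/n_z = 0.98354 and ∂z/∂y = −n_y/n_z = −0.06469.
Intercept c from Pick A: 900.4 − 317.68 + 18.05 = 600.77.
At (342, 428): z = 336.4 − 27.7 + 600.77 = 909.4 m.

909.4 m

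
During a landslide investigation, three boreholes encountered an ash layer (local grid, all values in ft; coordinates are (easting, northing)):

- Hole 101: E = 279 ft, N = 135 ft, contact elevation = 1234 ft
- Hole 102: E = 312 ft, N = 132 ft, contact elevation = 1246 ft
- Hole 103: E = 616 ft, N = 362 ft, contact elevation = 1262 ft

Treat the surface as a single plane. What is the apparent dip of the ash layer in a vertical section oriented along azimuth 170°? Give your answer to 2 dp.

Let the plane be z = a·E + b·N + c.
Hole 102−Hole 101: 33a − 3b = 12;  Hole 103−Hole 101: 337a + 227b = 28.
Solving gives a = 0.33028, b = −0.36697.
Unit vector along 170° is (sin 170°, cos 170°) = (0.1736, -0.9848).
Slope in that direction = a·(0.1736) + b·(-0.9848) = 0.41875.
Apparent dip = arctan|0.41875| = 22.72° (true dip is 26.3°, so apparent ≤ true as expected).

22.72°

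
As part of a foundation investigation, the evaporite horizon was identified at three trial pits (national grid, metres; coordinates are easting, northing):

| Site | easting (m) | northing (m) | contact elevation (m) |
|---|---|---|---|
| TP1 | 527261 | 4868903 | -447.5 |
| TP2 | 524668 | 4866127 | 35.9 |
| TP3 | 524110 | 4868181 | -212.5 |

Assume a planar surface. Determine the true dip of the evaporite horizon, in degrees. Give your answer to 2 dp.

7.97°

Two edge vectors: TP1→TP2 = (-2593, -2776, 483.4), TP1→TP3 = (-3151, -722, 235).
Normal n = (TP1→TP2) × (TP1→TP3) = (-303345.2, -913838.4, -6875030).
So ∂z/∂easting = −n_x/n_z = −0.04412 and ∂z/∂northing = −n_y/n_z = −0.13292.
Gradient magnitude |∇z| = √(a² + b²) = √(0.00195 + 0.01767) = 0.14005.
True dip = arctan(0.14005) = 7.97°, dipping toward NNE (azimuth ≈ 018°).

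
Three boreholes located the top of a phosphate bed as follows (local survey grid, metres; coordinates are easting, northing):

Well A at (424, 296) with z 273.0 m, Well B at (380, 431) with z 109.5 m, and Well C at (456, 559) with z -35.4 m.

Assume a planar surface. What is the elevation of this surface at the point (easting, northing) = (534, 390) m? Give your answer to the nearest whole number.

Two edge vectors: Well A→Well B = (-44, 135, -163.5), Well A→Well C = (32, 263, -308.4).
Normal n = (Well A→Well B) × (Well A→Well C) = (1366.5, -18801.6, -15892).
So ∂z/∂easting = −n_x/n_z = 0.08599 and ∂z/∂northing = −n_y/n_z = −1.18309.
Intercept c from Well A: 273 − 36.46 + 350.19 = 586.74.
At (534, 390): z = 45.9 − 461.4 + 586.74 = 171.2 m.

171 m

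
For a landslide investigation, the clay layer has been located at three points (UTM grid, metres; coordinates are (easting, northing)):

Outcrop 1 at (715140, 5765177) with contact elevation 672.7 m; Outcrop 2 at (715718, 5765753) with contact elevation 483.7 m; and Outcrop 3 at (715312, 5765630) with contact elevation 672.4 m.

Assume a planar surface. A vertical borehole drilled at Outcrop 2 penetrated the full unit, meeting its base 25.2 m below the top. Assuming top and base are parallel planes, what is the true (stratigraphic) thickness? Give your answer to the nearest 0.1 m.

22.0 m

Two edge vectors: Outcrop 1→Outcrop 2 = (578, 576, -189), Outcrop 1→Outcrop 3 = (172, 453, -0.3).
Normal n = (Outcrop 1→Outcrop 2) × (Outcrop 1→Outcrop 3) = (85444.2, -32334.6, 162762).
So ∂z/∂E = −n_x/n_z = −0.52496 and ∂z/∂N = −n_y/n_z = 0.19866.
|∇z| = √(a²+b²) = 0.56130, so dip δ = arctan(0.56130) = 29.31°.
True thickness = vertical thickness × cos δ = 25.2 × cos 29.31° = 22.0 m.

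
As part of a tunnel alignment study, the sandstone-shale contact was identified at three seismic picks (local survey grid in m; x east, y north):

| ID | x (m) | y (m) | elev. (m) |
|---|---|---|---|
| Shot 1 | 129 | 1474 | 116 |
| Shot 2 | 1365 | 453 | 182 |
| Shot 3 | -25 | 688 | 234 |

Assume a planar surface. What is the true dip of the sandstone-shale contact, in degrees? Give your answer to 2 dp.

Let the plane be z = a·x + b·y + c.
Shot 2−Shot 1: 1236a − 1021b = 66;  Shot 3−Shot 1: −154a − 786b = 118.
Solving gives a = −0.06078, b = −0.13822.
Gradient magnitude |∇z| = √(a² + b²) = √(0.00369 + 0.01910) = 0.15099.
True dip = arctan(0.15099) = 8.59°, dipping toward NNE (azimuth ≈ 024°).

8.59°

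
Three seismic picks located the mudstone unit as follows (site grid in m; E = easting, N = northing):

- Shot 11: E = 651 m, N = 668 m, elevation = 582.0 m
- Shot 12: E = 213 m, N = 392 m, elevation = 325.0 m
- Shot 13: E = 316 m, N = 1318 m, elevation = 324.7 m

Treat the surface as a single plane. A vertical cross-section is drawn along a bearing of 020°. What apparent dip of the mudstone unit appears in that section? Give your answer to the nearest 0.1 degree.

Let the plane be z = a·E + b·N + c.
Shot 12−Shot 11: −438a − 276b = −257;  Shot 13−Shot 11: −335a + 650b = −257.3.
Solving gives a = 0.63120, b = −0.07053.
Unit vector along 020° is (sin 20°, cos 20°) = (0.3420, 0.9397).
Slope in that direction = a·(0.3420) + b·(0.9397) = 0.14960.
Apparent dip = arctan|0.14960| = 8.5° (true dip is 32.4°, so apparent ≤ true as expected).

8.5°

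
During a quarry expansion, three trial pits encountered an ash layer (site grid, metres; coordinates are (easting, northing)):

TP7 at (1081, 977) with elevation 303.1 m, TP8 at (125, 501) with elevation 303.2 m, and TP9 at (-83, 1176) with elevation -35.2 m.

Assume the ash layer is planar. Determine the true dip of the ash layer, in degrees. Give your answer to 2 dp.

25.90°

Let the plane be z = a·E + b·N + c.
TP8−TP7: −956a − 476b = 0.1;  TP9−TP7: −1164a + 199b = −338.3.
Solving gives a = 0.21632, b = −0.43467.
Gradient magnitude |∇z| = √(a² + b²) = √(0.04680 + 0.18894) = 0.48553.
True dip = arctan(0.48553) = 25.90°, dipping toward NNW (azimuth ≈ 334°).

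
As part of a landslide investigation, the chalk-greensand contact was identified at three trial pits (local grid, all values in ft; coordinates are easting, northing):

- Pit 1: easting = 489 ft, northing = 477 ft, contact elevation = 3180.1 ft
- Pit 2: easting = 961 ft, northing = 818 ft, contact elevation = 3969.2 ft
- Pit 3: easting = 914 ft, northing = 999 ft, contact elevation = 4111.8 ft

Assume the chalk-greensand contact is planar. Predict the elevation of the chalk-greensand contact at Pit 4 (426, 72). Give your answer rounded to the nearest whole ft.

2705 ft

Two edge vectors: Pit 1→Pit 2 = (472, 341, 789.1), Pit 1→Pit 3 = (425, 522, 931.7).
Normal n = (Pit 1→Pit 2) × (Pit 1→Pit 3) = (-94200.5, -104394.9, 101459).
So ∂z/∂easting = −n_x/n_z = 0.92846 and ∂z/∂northing = −n_y/n_z = 1.02894.
Intercept c from Pit 1: 3180.1 − 454.02 − 490.80 = 2235.28.
At (426, 72): z = 395.5 + 74.1 + 2235.28 = 2704.9 ft.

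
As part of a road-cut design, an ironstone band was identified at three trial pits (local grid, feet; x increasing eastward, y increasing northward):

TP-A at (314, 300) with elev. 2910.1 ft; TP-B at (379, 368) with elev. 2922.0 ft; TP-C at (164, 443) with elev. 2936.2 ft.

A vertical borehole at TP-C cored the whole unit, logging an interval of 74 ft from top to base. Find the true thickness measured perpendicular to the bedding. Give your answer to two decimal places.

72.85 ft

Two edge vectors: TP-A→TP-B = (65, 68, 11.9), TP-A→TP-C = (-150, 143, 26.1).
Normal n = (TP-A→TP-B) × (TP-A→TP-C) = (73.1, -3481.5, 19495).
So ∂z/∂x = −n_x/n_z = −0.00375 and ∂z/∂y = −n_y/n_z = 0.17858.
|∇z| = √(a²+b²) = 0.17862, so dip δ = arctan(0.17862) = 10.13°.
True thickness = vertical thickness × cos δ = 74 × cos 10.13° = 72.85 ft.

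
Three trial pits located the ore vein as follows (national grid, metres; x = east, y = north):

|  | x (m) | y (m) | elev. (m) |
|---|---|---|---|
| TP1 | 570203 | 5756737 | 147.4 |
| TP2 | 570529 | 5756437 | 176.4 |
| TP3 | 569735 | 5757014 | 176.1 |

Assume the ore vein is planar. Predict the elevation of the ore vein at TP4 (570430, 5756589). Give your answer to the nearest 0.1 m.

Let the plane be z = a·x + b·y + c.
TP2−TP1: 326a − 300b = 29;  TP3−TP1: −468a + 277b = 28.7.
Solving gives a = −0.332208871, b = −0.457666973.
Then c = 147.4 − a·570203 − b·5756737 = 2824242.29.
At (570430, 5756589): z = −189501.9 − 2634600.7 + 2824242.29 = 139.7 m.

139.7 m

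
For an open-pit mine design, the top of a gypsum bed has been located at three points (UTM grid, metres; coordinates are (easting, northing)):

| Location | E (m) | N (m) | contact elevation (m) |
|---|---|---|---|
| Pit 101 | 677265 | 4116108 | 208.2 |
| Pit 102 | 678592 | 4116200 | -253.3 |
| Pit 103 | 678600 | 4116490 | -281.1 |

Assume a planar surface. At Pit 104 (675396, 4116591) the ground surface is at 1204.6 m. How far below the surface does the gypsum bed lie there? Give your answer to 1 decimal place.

Let the plane be z = a·E + b·N + c.
Pit 102−Pit 101: 1327a + 92b = −461.5;  Pit 103−Pit 101: 1335a + 382b = −489.3.
Solving gives a = −0.341784563, b = −0.086433529.
Then c = 208.2 − a·677265 − b·4116108 = 587456.66.
At (675396, 4116591): z_contact = −230839.93 − 355811.49 + 587456.66 = 805.25 m.
Depth below ground = 1204.6 − 805.25 = 399.4 m.

399.4 m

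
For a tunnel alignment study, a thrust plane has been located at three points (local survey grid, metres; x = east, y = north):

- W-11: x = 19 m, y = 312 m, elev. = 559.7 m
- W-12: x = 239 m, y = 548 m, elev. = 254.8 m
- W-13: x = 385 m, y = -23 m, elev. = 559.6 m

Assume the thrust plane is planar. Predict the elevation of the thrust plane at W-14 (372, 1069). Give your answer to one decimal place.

-193.2 m

Two edge vectors: W-11→W-12 = (220, 236, -304.9), W-11→W-13 = (366, -335, -0.1).
Normal n = (W-11→W-12) × (W-11→W-13) = (-102165.1, -111571.4, -160076).
So ∂z/∂x = −n_x/n_z = −0.638229 and ∂z/∂y = −n_y/n_z = −0.696990.
Intercept c from W-11: 559.7 + 12.13 + 217.46 = 789.29.
At (372, 1069): z = −237.4 − 745.1 + 789.29 = -193.2 m.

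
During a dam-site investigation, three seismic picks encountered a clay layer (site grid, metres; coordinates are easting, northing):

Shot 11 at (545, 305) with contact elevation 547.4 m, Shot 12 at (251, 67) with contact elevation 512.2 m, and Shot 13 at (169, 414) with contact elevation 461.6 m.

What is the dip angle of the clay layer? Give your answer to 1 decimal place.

12.6°

Two edge vectors: Shot 11→Shot 12 = (-294, -238, -35.2), Shot 11→Shot 13 = (-376, 109, -85.8).
Normal n = (Shot 11→Shot 12) × (Shot 11→Shot 13) = (24257.2, -11990, -121534).
So ∂z/∂easting = −n_x/n_z = 0.19959 and ∂z/∂northing = −n_y/n_z = −0.09866.
Gradient magnitude |∇z| = √(a² + b²) = √(0.03984 + 0.00973) = 0.22264.
True dip = arctan(0.22264) = 12.6°, dipping toward WNW (azimuth ≈ 296°).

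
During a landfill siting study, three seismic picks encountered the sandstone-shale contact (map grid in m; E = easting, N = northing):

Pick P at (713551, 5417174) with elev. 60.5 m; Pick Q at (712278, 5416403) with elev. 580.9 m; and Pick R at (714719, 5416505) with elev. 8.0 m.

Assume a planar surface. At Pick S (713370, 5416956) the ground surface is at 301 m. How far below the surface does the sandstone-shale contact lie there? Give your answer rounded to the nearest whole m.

133 m

Two edge vectors: Pick P→Pick Q = (-1273, -771, 520.4), Pick P→Pick R = (1168, -669, -52.5).
Normal n = (Pick P→Pick Q) × (Pick P→Pick R) = (388625.1, 540994.7, 1752165).
So ∂z/∂E = −n_x/n_z = −0.22179709 and ∂z/∂N = −n_y/n_z = −0.30875785.
Intercept c from Pick P: 60.5 + 158263.54 + 1672595.00 = 1830919.04.
At (713370, 5416956): z_contact = −158223.4 − 1672527.7 + 1830919.04 = 168.0 m.
Depth below ground = 301 − 168.0 = 133 m.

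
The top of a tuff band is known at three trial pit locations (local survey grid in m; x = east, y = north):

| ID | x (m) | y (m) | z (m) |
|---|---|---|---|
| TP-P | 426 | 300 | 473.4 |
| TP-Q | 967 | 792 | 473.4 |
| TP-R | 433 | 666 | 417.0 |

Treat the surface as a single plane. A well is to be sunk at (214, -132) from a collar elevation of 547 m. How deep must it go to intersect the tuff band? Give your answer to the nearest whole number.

Let the plane be z = a·x + b·y + c.
TP-Q−TP-P: 541a + 492b = 0;  TP-R−TP-P: 7a + 366b = −56.4.
Solving gives a = 0.14262, b = −0.15683.
Then c = 473.4 − a·426 − b·300 = 459.69.
At (214, -132): z_contact = 30.5 + 20.7 + 459.69 = 510.9 m.
Depth below ground = 547 − 510.9 = 36 m.

36 m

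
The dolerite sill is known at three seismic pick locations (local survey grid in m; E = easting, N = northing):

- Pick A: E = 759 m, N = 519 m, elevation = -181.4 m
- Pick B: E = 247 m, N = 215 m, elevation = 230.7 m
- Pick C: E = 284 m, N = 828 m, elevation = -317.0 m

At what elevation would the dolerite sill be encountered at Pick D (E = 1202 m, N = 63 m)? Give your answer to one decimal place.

Let the plane be z = a·E + b·N + c.
Pick B−Pick A: −512a − 304b = 412.1;  Pick C−Pick A: −475a + 309b = −135.6.
Solving gives a = −0.284581, b = −0.876298.
Then c = -181.4 − a·759 − b·519 = 489.40.
At (1202, 63): z = −342.1 − 55.2 + 489.40 = 92.1 m.

92.1 m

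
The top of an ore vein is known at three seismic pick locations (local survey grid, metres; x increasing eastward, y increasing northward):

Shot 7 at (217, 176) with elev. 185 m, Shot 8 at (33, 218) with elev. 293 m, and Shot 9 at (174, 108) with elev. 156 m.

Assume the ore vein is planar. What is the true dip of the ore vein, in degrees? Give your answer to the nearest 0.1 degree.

39.3°

Two edge vectors: Shot 7→Shot 8 = (-184, 42, 108), Shot 7→Shot 9 = (-43, -68, -29).
Normal n = (Shot 7→Shot 8) × (Shot 7→Shot 9) = (6126, -9980, 14318).
So ∂z/∂x = −n_x/n_z = −0.42785 and ∂z/∂y = −n_y/n_z = 0.69702.
Gradient magnitude |∇z| = √(a² + b²) = √(0.18306 + 0.48584) = 0.81786.
True dip = arctan(0.81786) = 39.3°, dipping toward SSE (azimuth ≈ 148°).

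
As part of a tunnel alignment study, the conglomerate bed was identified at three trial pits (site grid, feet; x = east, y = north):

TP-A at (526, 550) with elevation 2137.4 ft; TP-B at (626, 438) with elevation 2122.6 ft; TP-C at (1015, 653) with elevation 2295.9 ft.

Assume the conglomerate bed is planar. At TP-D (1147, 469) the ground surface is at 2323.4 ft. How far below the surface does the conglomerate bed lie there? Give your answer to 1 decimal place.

59.9 ft

Two edge vectors: TP-A→TP-B = (100, -112, -14.8), TP-A→TP-C = (489, 103, 158.5).
Normal n = (TP-A→TP-B) × (TP-A→TP-C) = (-16227.6, -23087.2, 65068).
So ∂z/∂x = −n_x/n_z = 0.249394 and ∂z/∂y = −n_y/n_z = 0.354816.
Intercept c from TP-A: 2137.4 − 131.18 − 195.15 = 1811.07.
At (1147, 469): z_contact = 286.06 + 166.41 + 1811.07 = 2263.53 ft.
Depth below ground = 2323.4 − 2263.53 = 59.9 ft.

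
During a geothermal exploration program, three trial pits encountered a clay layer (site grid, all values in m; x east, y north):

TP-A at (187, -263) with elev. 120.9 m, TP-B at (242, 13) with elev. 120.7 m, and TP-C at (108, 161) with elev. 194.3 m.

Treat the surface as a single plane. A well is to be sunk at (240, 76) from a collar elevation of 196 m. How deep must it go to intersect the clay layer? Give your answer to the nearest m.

69 m

Two edge vectors: TP-A→TP-B = (55, 276, -0.2), TP-A→TP-C = (-79, 424, 73.4).
Normal n = (TP-A→TP-B) × (TP-A→TP-C) = (20343.2, -4021.2, 45124).
So ∂z/∂x = −n_x/n_z = −0.45083 and ∂z/∂y = −n_y/n_z = 0.08911.
Intercept c from TP-A: 120.9 + 84.30 + 23.44 = 228.64.
At (240, 76): z_contact = −108.2 + 6.8 + 228.64 = 127.2 m.
Depth below ground = 196 − 127.2 = 69 m.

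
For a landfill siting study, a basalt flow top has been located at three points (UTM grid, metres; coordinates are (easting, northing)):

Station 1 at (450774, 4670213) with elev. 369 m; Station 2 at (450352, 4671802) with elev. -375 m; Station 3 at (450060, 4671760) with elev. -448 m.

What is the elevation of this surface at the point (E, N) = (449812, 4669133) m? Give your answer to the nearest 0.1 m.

Let the plane be z = a·E + b·N + c.
Station 2−Station 1: −422a + 1589b = −744;  Station 3−Station 1: −714a + 1547b = −817.
Solving gives a = 0.305670193, b = −0.387040389.
Then c = 369 − a·450774 − b·4670213 = 1670141.88.
At (449812, 4669133): z = 137494.1 − 1807143.1 + 1670141.88 = 492.9 m.

492.9 m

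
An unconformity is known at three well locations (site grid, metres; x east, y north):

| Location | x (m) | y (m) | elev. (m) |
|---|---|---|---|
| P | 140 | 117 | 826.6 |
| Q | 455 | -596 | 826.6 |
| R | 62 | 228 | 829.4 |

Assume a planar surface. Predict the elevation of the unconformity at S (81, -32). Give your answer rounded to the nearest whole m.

Two edge vectors: P→Q = (315, -713, 0), P→R = (-78, 111, 2.8).
Normal n = (P→Q) × (P→R) = (-1996.4, -882, -20649).
So ∂z/∂x = −n_x/n_z = −0.09668 and ∂z/∂y = −n_y/n_z = −0.04271.
Intercept c from P: 826.6 + 13.54 + 5.00 = 845.13.
At (81, -32): z = −7.8 + 1.4 + 845.13 = 838.7 m.

839 m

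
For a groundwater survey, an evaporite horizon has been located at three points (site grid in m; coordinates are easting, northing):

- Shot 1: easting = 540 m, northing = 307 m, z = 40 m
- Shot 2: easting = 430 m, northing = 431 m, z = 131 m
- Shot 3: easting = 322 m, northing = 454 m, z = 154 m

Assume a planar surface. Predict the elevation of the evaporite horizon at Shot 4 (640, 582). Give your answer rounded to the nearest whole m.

218 m

Two edge vectors: Shot 1→Shot 2 = (-110, 124, 91), Shot 1→Shot 3 = (-218, 147, 114).
Normal n = (Shot 1→Shot 2) × (Shot 1→Shot 3) = (759, -7298, 10862).
So ∂z/∂easting = −n_x/n_z = −0.06988 and ∂z/∂northing = −n_y/n_z = 0.67188.
Intercept c from Shot 1: 40 + 37.73 − 206.27 = −128.53.
At (640, 582): z = −44.7 + 391.0 − 128.53 = 217.8 m.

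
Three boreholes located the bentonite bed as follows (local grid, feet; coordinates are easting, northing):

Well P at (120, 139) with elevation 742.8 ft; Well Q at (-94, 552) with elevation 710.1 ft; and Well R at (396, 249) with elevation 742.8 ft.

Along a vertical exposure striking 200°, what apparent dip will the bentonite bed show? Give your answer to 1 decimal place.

Two edge vectors: Well P→Well Q = (-214, 413, -32.7), Well P→Well R = (276, 110, 0).
Normal n = (Well P→Well Q) × (Well P→Well R) = (3597, -9025.2, -137528).
So ∂z/∂easting = −n_x/n_z = 0.02615 and ∂z/∂northing = −n_y/n_z = −0.06562.
Unit vector along 200° is (sin 200°, cos 200°) = (-0.3420, -0.9397).
Slope in that direction = a·(-0.3420) + b·(-0.9397) = 0.05272.
Apparent dip = arctan|0.05272| = 3.0° (true dip is 4.0°, so apparent ≤ true as expected).

3.0°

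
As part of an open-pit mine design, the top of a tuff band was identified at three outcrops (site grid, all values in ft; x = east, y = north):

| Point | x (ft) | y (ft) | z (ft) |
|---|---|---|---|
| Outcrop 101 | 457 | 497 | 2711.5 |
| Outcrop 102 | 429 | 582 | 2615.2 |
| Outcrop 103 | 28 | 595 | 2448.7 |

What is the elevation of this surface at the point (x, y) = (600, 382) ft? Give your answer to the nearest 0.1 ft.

2882.0 ft

Two edge vectors: Outcrop 101→Outcrop 102 = (-28, 85, -96.3), Outcrop 101→Outcrop 103 = (-429, 98, -262.8).
Normal n = (Outcrop 101→Outcrop 102) × (Outcrop 101→Outcrop 103) = (-12900.6, 33954.3, 33721).
So ∂z/∂x = −n_x/n_z = 0.38257 and ∂z/∂y = −n_y/n_z = −1.00692.
Intercept c from Outcrop 101: 2711.5 − 174.83 + 500.44 = 3037.10.
At (600, 382): z = 229.5 − 384.6 + 3037.10 = 2882.0 ft.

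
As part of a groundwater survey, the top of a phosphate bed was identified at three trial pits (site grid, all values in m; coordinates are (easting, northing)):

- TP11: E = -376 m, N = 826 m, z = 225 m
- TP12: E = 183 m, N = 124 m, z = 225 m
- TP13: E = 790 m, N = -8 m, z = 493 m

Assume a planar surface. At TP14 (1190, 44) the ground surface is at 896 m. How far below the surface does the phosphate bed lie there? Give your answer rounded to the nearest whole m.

Let the plane be z = a·E + b·N + c.
TP12−TP11: 559a − 702b = 0;  TP13−TP11: 1166a − 834b = 268.
Solving gives a = 0.53398, b = 0.42521.
Then c = 225 − a·-376 − b·826 = 74.56.
At (1190, 44): z_contact = 635.4 + 18.7 + 74.56 = 728.7 m.
Depth below ground = 896 − 728.7 = 167 m.

167 m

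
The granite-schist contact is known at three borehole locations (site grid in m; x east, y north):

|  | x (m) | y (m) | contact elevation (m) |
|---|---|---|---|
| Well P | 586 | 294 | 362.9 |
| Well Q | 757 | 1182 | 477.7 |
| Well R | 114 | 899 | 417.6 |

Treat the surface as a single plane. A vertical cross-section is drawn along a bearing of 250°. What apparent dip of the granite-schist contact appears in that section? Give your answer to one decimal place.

Let the plane be z = a·x + b·y + c.
Well Q−Well P: 171a + 888b = 114.8;  Well R−Well P: −472a + 605b = 54.7.
Solving gives a = 0.03996, b = 0.12159.
Unit vector along 250° is (sin 250°, cos 250°) = (-0.9397, -0.3420).
Slope in that direction = a·(-0.9397) + b·(-0.3420) = −0.07913.
Apparent dip = arctan|0.07913| = 4.5° (true dip is 7.3°, so apparent ≤ true as expected).

4.5°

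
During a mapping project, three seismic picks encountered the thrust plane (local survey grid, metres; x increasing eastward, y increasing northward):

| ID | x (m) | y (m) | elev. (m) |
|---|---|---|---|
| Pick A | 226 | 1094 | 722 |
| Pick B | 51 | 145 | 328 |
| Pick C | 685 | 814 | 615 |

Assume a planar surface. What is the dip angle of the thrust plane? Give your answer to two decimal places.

Let the plane be z = a·x + b·y + c.
Pick B−Pick A: −175a − 949b = −394;  Pick C−Pick A: 459a − 280b = −107.
Solving gives a = 0.01811, b = 0.41183.
Gradient magnitude |∇z| = √(a² + b²) = √(0.00033 + 0.16961) = 0.41223.
True dip = arctan(0.41223) = 22.40°, dipping toward S (azimuth ≈ 183°).

22.40°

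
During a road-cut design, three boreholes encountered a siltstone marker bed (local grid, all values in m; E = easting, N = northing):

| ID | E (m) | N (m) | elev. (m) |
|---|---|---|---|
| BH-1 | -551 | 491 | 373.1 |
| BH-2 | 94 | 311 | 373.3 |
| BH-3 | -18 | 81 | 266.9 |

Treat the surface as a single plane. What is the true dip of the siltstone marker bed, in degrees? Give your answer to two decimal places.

Two edge vectors: BH-1→BH-2 = (645, -180, 0.2), BH-1→BH-3 = (533, -410, -106.2).
Normal n = (BH-1→BH-2) × (BH-1→BH-3) = (19198, 68605.6, -168510).
So ∂z/∂E = −n_x/n_z = 0.11393 and ∂z/∂N = −n_y/n_z = 0.40713.
Gradient magnitude |∇z| = √(a² + b²) = √(0.01298 + 0.16576) = 0.42277.
True dip = arctan(0.42277) = 22.92°, dipping toward SSW (azimuth ≈ 196°).

22.92°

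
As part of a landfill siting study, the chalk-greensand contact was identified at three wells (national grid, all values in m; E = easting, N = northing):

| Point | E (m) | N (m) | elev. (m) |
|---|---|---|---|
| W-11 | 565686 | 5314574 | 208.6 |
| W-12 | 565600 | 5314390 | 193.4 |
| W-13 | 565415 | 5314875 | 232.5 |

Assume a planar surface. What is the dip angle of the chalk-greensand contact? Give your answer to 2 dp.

4.66°

Two edge vectors: W-11→W-12 = (-86, -184, -15.2), W-11→W-13 = (-271, 301, 23.9).
Normal n = (W-11→W-12) × (W-11→W-13) = (177.6, 6174.6, -75750).
So ∂z/∂E = −n_x/n_z = 0.00234 and ∂z/∂N = −n_y/n_z = 0.08151.
Gradient magnitude |∇z| = √(a² + b²) = √(0.00001 + 0.00664) = 0.08155.
True dip = arctan(0.08155) = 4.66°, dipping toward S (azimuth ≈ 182°).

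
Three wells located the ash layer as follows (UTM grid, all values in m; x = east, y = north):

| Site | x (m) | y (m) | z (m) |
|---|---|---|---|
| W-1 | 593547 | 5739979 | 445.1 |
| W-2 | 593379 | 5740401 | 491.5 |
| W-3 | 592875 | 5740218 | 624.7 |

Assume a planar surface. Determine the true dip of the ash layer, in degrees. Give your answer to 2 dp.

Let the plane be z = a·x + b·y + c.
W-2−W-1: −168a + 422b = 46.4;  W-3−W-1: −672a + 239b = 179.6.
Solving gives a = −0.26579, b = 0.00414.
Gradient magnitude |∇z| = √(a² + b²) = √(0.07064 + 0.00002) = 0.26582.
True dip = arctan(0.26582) = 14.89°, dipping toward E (azimuth ≈ 091°).

14.89°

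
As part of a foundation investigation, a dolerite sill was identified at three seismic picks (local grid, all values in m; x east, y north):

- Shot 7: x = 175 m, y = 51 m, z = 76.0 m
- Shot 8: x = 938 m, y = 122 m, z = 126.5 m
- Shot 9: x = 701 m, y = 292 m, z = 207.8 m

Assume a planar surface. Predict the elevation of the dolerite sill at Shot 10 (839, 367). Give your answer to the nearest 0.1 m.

248.3 m

Let the plane be z = a·x + b·y + c.
Shot 8−Shot 7: 763a + 71b = 50.5;  Shot 9−Shot 7: 526a + 241b = 131.8.
Solving gives a = 0.01919, b = 0.50499.
Then c = 76 − a·175 − b·51 = 46.89.
At (839, 367): z = 16.1 + 185.3 + 46.89 = 248.3 m.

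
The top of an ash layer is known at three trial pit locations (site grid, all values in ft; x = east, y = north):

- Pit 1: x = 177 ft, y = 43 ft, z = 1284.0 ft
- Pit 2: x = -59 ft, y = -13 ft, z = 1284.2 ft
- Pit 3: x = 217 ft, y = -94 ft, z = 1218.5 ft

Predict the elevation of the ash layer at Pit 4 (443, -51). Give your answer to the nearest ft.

1214 ft

Two edge vectors: Pit 1→Pit 2 = (-236, -56, 0.2), Pit 1→Pit 3 = (40, -137, -65.5).
Normal n = (Pit 1→Pit 2) × (Pit 1→Pit 3) = (3695.4, -15450, 34572).
So ∂z/∂x = −n_x/n_z = −0.10689 and ∂z/∂y = −n_y/n_z = 0.44689.
Intercept c from Pit 1: 1284 + 18.92 − 19.22 = 1283.70.
At (443, -51): z = −47.4 − 22.8 + 1283.70 = 1213.6 ft.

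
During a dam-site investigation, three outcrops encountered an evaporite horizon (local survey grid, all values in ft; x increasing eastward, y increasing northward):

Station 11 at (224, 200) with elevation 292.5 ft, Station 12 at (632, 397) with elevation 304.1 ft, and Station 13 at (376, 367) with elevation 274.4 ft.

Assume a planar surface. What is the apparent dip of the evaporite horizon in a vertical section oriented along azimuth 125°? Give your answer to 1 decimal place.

Let the plane be z = a·x + b·y + c.
Station 12−Station 11: 408a + 197b = 11.6;  Station 13−Station 11: 152a + 167b = −18.1.
Solving gives a = 0.14409, b = −0.23953.
Unit vector along 125° is (sin 125°, cos 125°) = (0.8192, -0.5736).
Slope in that direction = a·(0.8192) + b·(-0.5736) = 0.25541.
Apparent dip = arctan|0.25541| = 14.3° (true dip is 15.6°, so apparent ≤ true as expected).

14.3°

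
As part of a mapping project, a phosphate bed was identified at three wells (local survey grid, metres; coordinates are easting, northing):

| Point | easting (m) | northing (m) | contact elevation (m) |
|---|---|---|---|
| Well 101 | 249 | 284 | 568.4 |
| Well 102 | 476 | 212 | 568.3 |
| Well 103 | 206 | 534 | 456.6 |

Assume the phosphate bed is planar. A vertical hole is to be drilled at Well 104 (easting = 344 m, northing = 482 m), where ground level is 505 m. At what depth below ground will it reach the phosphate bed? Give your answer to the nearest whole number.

45 m

Two edge vectors: Well 101→Well 102 = (227, -72, -0.1), Well 101→Well 103 = (-43, 250, -111.8).
Normal n = (Well 101→Well 102) × (Well 101→Well 103) = (8074.6, 25382.9, 53654).
So ∂z/∂easting = −n_x/n_z = −0.15049 and ∂z/∂northing = −n_y/n_z = −0.47308.
Intercept c from Well 101: 568.4 + 37.47 + 134.36 = 740.23.
At (344, 482): z_contact = −51.8 − 228.0 + 740.23 = 460.4 m.
Depth below ground = 505 − 460.4 = 45 m.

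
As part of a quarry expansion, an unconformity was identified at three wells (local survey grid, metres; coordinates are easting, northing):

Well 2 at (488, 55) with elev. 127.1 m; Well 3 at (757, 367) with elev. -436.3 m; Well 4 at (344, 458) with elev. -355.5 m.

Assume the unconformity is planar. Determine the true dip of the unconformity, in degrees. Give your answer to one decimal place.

55.7°

Two edge vectors: Well 2→Well 3 = (269, 312, -563.4), Well 2→Well 4 = (-144, 403, -482.6).
Normal n = (Well 2→Well 3) × (Well 2→Well 4) = (76479, 210949, 153335).
So ∂z/∂easting = −n_x/n_z = −0.49877 and ∂z/∂northing = −n_y/n_z = −1.37574.
Gradient magnitude |∇z| = √(a² + b²) = √(0.24877 + 1.89266) = 1.46336.
True dip = arctan(1.46336) = 55.7°, dipping toward NNE (azimuth ≈ 020°).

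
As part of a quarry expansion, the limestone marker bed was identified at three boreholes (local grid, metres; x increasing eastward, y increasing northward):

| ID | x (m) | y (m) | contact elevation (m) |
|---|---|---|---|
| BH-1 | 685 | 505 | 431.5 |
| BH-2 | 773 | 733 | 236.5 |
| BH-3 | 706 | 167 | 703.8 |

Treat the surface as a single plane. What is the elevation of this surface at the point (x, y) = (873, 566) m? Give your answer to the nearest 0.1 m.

Let the plane be z = a·x + b·y + c.
BH-2−BH-1: 88a + 228b = −195;  BH-3−BH-1: 21a − 338b = 272.3.
Solving gives a = −0.11078, b = −0.81250.
Then c = 431.5 − a·685 − b·505 = 917.70.
At (873, 566): z = −96.7 − 459.9 + 917.70 = 361.1 m.

361.1 m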